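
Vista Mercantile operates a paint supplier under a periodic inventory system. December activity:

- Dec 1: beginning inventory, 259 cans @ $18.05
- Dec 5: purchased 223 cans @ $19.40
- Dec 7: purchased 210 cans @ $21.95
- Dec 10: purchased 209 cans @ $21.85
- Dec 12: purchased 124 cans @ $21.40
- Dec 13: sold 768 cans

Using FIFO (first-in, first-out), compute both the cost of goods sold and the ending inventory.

COGS = $15,271.25; ending inventory = $5,559.65

Dec 13, 768 sold [FIFO — oldest first]: 259 @ $18.05 + 223 @ $19.40 + 210 @ $21.95 + 76 @ $21.85 = $15,271.25
Ending inventory: 133 @ $21.85 + 124 @ $21.40 = $5,559.65
Check: goods available $20,830.90 = COGS $15,271.25 + ending $5,559.65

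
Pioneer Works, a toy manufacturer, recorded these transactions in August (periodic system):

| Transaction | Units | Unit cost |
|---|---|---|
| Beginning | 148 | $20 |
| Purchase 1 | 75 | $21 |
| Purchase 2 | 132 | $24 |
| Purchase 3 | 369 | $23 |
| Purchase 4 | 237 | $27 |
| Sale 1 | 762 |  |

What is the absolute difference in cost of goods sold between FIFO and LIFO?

FIFO COGS: 148 @ $20 + 75 @ $21 + 132 @ $24 + 369 @ $23 + 38 @ $27 = $17,216
LIFO COGS: 237 @ $27 + 369 @ $23 + 132 @ $24 + 24 @ $21 = $18,558
Difference = |$17,216 − $18,558| = $1,342

$1,342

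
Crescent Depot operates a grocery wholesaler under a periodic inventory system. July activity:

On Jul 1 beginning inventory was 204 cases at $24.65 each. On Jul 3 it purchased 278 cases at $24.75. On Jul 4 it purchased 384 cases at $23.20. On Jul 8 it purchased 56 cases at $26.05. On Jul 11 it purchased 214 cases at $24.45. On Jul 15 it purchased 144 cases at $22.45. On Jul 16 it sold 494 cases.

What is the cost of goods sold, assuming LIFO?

Jul 16, 494 sold [LIFO — newest first]: 144 @ $22.45 + 214 @ $24.45 + 56 @ $26.05 + 80 @ $23.20 = $11,779.90
Ending inventory: 204 @ $24.65 + 278 @ $24.75 + 304 @ $23.20 = $18,961.90
Check: goods available $30,741.80 = COGS $11,779.90 + ending $18,961.90

COGS = $11,779.90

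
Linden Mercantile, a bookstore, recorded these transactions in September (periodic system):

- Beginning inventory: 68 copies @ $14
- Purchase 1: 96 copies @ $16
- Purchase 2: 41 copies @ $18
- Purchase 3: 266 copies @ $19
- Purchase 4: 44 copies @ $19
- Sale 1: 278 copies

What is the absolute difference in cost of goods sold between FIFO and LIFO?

FIFO COGS: 68 @ $14 + 96 @ $16 + 41 @ $18 + 73 @ $19 = $4,613
LIFO COGS: 44 @ $19 + 234 @ $19 = $5,282
Difference = |$4,613 − $5,282| = $669

$669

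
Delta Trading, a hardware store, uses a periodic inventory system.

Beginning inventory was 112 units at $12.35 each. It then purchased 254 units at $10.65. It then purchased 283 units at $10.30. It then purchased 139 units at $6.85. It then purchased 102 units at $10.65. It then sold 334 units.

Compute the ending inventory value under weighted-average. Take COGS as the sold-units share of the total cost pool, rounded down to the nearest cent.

Sale 1, sell 334: 334/890 × $9,041.65 → $3,393.15
Ending inventory (cost pool remaining) = $5,648.50
Check: goods available $9,041.65 = COGS $3,393.15 + ending $5,648.50

Ending inventory = $5,648.50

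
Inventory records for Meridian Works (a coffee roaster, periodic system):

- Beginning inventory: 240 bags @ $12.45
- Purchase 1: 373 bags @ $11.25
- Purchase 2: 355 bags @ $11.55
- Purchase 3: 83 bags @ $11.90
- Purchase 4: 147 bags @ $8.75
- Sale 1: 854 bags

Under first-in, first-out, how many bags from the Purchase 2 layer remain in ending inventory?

Sale 1 (854) [FIFO — oldest first]: 240 @ $12.45 + 373 @ $11.25 + 241 @ $11.55 = $9,967.80
Ending inventory: 114 @ $11.55 + 83 @ $11.90 + 147 @ $8.75 = $3,590.65

114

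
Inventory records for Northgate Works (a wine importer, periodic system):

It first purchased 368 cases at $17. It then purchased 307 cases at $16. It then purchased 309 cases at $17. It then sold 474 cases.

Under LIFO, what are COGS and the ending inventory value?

COGS = $7,893; ending inventory = $8,528

Sale 1 (474) [LIFO — newest first]: 309 @ $17 + 165 @ $16 = $7,893
Ending inventory: 368 @ $17 + 142 @ $16 = $8,528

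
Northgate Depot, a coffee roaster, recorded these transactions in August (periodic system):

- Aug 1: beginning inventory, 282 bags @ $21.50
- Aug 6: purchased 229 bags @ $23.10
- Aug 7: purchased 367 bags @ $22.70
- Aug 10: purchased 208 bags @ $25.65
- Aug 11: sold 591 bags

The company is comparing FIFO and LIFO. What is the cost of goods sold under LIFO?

FIFO COGS: 282 @ $21.50 + 229 @ $23.10 + 80 @ $22.70 = $13,168.90
LIFO COGS: 208 @ $25.65 + 367 @ $22.70 + 16 @ $23.10 = $14,035.70

COGS = $14,035.70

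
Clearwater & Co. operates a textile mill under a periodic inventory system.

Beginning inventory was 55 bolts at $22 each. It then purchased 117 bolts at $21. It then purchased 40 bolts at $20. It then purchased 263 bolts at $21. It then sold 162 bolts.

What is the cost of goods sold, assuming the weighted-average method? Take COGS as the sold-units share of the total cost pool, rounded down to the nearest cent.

COGS = $3,407.11

Sale 1, sell 162: 162/475 × $9,990.00 → $3,407.11
Ending inventory (cost pool remaining) = $6,582.89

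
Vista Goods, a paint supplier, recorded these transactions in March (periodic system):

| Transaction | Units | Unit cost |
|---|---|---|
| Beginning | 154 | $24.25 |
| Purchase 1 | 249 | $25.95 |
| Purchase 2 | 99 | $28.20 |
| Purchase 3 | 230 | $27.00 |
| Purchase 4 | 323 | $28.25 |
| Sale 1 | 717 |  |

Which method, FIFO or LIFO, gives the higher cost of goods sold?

LIFO

FIFO COGS: 154 @ $24.25 + 249 @ $25.95 + 99 @ $28.20 + 215 @ $27.00 = $18,792.85
LIFO COGS: 323 @ $28.25 + 230 @ $27.00 + 99 @ $28.20 + 65 @ $25.95 = $19,813.30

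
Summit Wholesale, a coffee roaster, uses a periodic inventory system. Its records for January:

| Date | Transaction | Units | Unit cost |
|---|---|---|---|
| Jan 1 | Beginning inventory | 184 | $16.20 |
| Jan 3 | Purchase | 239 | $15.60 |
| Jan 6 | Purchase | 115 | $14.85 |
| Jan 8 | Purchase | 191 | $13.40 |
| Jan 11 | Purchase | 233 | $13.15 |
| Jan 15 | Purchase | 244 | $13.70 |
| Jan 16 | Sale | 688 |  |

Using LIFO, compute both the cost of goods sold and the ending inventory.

Jan 16, 688 sold [LIFO — newest first]: 244 @ $13.70 + 233 @ $13.15 + 191 @ $13.40 + 20 @ $14.85 = $9,263.15
Ending inventory: 184 @ $16.20 + 239 @ $15.60 + 95 @ $14.85 = $8,119.95

COGS = $9,263.15; ending inventory = $8,119.95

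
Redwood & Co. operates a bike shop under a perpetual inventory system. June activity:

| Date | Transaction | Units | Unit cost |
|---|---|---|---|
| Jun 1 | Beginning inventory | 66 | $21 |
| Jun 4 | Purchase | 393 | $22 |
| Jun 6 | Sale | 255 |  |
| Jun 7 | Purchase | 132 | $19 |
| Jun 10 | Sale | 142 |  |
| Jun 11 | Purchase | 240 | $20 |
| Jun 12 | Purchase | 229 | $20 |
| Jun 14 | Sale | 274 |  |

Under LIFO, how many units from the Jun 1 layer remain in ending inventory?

66

Jun 6, 255 sold [LIFO — newest first]: 255 @ $22 = $5,610
Jun 10, 142 sold [LIFO — newest first]: 132 @ $19 + 10 @ $22 = $2,728
Jun 14, 274 sold [LIFO — newest first]: 229 @ $20 + 45 @ $20 = $5,480
Total COGS = $5,610 + $2,728 + $5,480 = $13,818
Ending inventory: 66 @ $21 + 128 @ $22 + 195 @ $20 = $8,102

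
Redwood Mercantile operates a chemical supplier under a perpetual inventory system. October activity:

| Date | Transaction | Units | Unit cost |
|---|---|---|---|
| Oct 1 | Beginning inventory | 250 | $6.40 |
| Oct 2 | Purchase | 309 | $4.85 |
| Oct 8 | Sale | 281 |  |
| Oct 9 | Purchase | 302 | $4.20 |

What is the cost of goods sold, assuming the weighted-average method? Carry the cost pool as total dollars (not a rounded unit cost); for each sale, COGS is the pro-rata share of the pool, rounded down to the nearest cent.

After Oct 1: 250 on hand, pool $1,600.00 (≈ $6.4000 each)
After Oct 2: 559 on hand, pool $3,098.65 (≈ $5.5432 each)
Oct 8, sell 281: 281/559 × $3,098.65 → $1,557.63
After Oct 9: 580 on hand, pool $2,809.42 (≈ $4.8438 each)
Ending inventory (cost pool remaining) = $2,809.42

COGS = $1,557.63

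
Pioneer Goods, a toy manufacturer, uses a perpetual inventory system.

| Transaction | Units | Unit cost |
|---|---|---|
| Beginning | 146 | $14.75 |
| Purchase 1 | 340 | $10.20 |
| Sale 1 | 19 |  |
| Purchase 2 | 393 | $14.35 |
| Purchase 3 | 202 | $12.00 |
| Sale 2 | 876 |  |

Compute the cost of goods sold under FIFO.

COGS = $11,453.05

Sale 1 (19) [FIFO — oldest first]: 19 @ $14.75 = $280.25
Sale 2 (876) [FIFO — oldest first]: 127 @ $14.75 + 340 @ $10.20 + 393 @ $14.35 + 16 @ $12.00 = $11,172.80
Total COGS = $280.25 + $11,172.80 = $11,453.05
Ending inventory: 186 @ $12.00 = $2,232.00
Check: goods available $13,685.05 = COGS $11,453.05 + ending $2,232.00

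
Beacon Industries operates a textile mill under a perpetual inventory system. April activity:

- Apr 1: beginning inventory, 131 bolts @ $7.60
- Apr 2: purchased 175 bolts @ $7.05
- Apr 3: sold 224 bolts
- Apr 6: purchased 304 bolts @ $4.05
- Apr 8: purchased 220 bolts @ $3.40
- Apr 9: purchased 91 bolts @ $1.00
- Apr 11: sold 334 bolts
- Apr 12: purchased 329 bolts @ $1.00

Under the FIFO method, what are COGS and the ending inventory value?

Apr 3, 224 sold [FIFO — oldest first]: 131 @ $7.60 + 93 @ $7.05 = $1,651.25
Apr 11, 334 sold [FIFO — oldest first]: 82 @ $7.05 + 252 @ $4.05 = $1,598.70
Total COGS = $1,651.25 + $1,598.70 = $3,249.95
Ending inventory: 52 @ $4.05 + 220 @ $3.40 + 91 @ $1.00 + 329 @ $1.00 = $1,378.60
Check: goods available $4,628.55 = COGS $3,249.95 + ending $1,378.60

COGS = $3,249.95; ending inventory = $1,378.60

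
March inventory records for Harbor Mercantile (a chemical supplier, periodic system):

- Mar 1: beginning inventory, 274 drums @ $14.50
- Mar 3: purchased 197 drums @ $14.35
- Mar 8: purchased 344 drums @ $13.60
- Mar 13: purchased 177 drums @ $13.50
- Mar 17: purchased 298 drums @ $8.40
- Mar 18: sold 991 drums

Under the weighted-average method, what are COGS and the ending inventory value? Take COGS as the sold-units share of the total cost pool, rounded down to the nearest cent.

COGS = $12,576.51; ending inventory = $3,794.54

Mar 18, sell 991: 991/1290 × $16,371.05 → $12,576.51
Ending inventory (cost pool remaining) = $3,794.54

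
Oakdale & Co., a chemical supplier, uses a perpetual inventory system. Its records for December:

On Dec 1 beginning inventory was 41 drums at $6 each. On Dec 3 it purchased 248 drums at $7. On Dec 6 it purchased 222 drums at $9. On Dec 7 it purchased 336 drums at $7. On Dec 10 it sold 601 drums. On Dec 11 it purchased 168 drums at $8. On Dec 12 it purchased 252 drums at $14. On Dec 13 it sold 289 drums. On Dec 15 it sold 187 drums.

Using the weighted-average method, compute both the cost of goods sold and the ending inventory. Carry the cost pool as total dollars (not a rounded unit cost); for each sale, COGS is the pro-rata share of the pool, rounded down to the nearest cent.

After Dec 1: 41 on hand, pool $246.00 (≈ $6.0000 each)
After Dec 3: 289 on hand, pool $1,982.00 (≈ $6.8581 each)
After Dec 6: 511 on hand, pool $3,980.00 (≈ $7.7886 each)
After Dec 7: 847 on hand, pool $6,332.00 (≈ $7.4758 each)
Dec 10, sell 601: 601/847 × $6,332.00 → $4,492.95
After Dec 11: 414 on hand, pool $3,183.05 (≈ $7.6885 each)
After Dec 12: 666 on hand, pool $6,711.05 (≈ $10.0767 each)
Dec 13, sell 289: 289/666 × $6,711.05 → $2,912.15
Dec 15, sell 187: 187/377 × $3,798.90 → $1,884.33
Total COGS = $4,492.95 + $2,912.15 + $1,884.33 = $9,289.43
Ending inventory (cost pool remaining) = $1,914.57

COGS = $9,289.43; ending inventory = $1,914.57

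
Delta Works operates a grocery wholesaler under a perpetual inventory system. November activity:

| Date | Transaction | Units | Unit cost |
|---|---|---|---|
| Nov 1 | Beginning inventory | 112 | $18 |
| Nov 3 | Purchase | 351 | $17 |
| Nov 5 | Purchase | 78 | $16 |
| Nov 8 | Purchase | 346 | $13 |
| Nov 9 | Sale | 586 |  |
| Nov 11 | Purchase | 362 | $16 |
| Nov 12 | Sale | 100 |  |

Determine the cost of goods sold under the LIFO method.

Nov 9, 586 sold [LIFO — newest first]: 346 @ $13 + 78 @ $16 + 162 @ $17 = $8,500
Nov 12, 100 sold [LIFO — newest first]: 100 @ $16 = $1,600
Total COGS = $8,500 + $1,600 = $10,100
Ending inventory: 112 @ $18 + 189 @ $17 + 262 @ $16 = $9,421
Check: goods available $19,521 = COGS $10,100 + ending $9,421

COGS = $10,100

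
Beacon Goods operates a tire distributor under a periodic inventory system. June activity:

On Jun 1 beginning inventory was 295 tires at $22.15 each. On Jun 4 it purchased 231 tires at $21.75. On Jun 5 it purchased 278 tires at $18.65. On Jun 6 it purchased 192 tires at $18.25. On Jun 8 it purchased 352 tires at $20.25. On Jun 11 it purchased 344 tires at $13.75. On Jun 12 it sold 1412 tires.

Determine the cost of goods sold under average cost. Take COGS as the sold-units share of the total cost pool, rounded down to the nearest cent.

Jun 12, sell 1412: 1412/1692 × $32,105.20 → $26,792.28
Ending inventory (cost pool remaining) = $5,312.92
Check: goods available $32,105.20 = COGS $26,792.28 + ending $5,312.92

COGS = $26,792.28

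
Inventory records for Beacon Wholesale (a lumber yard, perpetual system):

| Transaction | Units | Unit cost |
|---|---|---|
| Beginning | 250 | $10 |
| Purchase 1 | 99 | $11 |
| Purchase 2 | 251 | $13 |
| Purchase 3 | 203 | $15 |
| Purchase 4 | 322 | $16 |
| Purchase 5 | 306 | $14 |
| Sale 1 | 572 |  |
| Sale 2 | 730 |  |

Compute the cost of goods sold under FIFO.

COGS = $17,527

Sale 1 (572) [FIFO — oldest first]: 250 @ $10 + 99 @ $11 + 223 @ $13 = $6,488
Sale 2 (730) [FIFO — oldest first]: 28 @ $13 + 203 @ $15 + 322 @ $16 + 177 @ $14 = $11,039
Total COGS = $6,488 + $11,039 = $17,527
Ending inventory: 129 @ $14 = $1,806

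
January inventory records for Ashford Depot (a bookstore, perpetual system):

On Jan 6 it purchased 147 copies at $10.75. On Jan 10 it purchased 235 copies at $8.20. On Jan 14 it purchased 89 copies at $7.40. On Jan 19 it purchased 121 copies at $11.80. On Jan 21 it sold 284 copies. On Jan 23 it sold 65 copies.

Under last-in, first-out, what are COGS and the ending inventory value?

COGS = $3,226.20; ending inventory = $2,367.45

Jan 21, 284 sold [LIFO — newest first]: 121 @ $11.80 + 89 @ $7.40 + 74 @ $8.20 = $2,693.20
Jan 23, 65 sold [LIFO — newest first]: 65 @ $8.20 = $533.00
Total COGS = $2,693.20 + $533.00 = $3,226.20
Ending inventory: 147 @ $10.75 + 96 @ $8.20 = $2,367.45
Check: goods available $5,593.65 = COGS $3,226.20 + ending $2,367.45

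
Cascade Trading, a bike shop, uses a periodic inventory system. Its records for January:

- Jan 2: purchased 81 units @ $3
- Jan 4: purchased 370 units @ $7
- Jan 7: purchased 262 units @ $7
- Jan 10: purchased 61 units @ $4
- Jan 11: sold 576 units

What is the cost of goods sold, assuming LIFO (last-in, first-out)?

COGS = $3,849

Jan 11, 576 sold [LIFO — newest first]: 61 @ $4 + 262 @ $7 + 253 @ $7 = $3,849
Ending inventory: 81 @ $3 + 117 @ $7 = $1,062
Check: goods available $4,911 = COGS $3,849 + ending $1,062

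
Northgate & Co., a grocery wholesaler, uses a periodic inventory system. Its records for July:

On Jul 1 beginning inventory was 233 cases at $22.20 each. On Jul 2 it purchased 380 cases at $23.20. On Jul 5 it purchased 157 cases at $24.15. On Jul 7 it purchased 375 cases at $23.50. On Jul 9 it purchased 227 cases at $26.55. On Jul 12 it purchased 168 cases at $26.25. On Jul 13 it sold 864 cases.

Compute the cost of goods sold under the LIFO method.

Jul 13, 864 sold [LIFO — newest first]: 168 @ $26.25 + 227 @ $26.55 + 375 @ $23.50 + 94 @ $24.15 = $21,519.45
Ending inventory: 233 @ $22.20 + 380 @ $23.20 + 63 @ $24.15 = $15,510.05

COGS = $21,519.45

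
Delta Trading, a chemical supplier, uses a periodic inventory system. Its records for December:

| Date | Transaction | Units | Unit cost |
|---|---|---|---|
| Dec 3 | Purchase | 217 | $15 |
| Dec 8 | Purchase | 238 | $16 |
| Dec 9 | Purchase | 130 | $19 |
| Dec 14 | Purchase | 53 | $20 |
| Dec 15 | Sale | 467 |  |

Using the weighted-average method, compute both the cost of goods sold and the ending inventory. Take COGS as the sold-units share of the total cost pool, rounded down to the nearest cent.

Dec 15, sell 467: 467/638 × $10,593.00 → $7,753.81
Ending inventory (cost pool remaining) = $2,839.19

COGS = $7,753.81; ending inventory = $2,839.19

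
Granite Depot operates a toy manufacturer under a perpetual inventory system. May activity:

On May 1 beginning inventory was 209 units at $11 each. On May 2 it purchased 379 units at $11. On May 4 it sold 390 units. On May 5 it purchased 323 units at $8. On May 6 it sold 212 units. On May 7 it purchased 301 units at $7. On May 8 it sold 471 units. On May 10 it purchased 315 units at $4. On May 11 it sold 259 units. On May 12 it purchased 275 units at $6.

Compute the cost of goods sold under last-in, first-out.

May 4, 390 sold [LIFO — newest first]: 379 @ $11 + 11 @ $11 = $4,290
May 6, 212 sold [LIFO — newest first]: 212 @ $8 = $1,696
May 8, 471 sold [LIFO — newest first]: 301 @ $7 + 111 @ $8 + 59 @ $11 = $3,644
May 11, 259 sold [LIFO — newest first]: 259 @ $4 = $1,036
Total COGS = $4,290 + $1,696 + $3,644 + $1,036 = $10,666
Ending inventory: 139 @ $11 + 56 @ $4 + 275 @ $6 = $3,403
Check: goods available $14,069 = COGS $10,666 + ending $3,403

COGS = $10,666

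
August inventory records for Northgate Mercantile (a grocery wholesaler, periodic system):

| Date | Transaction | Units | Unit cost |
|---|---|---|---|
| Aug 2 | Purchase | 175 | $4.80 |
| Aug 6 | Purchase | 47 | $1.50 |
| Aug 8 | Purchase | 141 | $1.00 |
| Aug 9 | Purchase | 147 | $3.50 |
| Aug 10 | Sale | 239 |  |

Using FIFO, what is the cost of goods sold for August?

Aug 10, 239 sold [FIFO — oldest first]: 175 @ $4.80 + 47 @ $1.50 + 17 @ $1.00 = $927.50
Ending inventory: 124 @ $1.00 + 147 @ $3.50 = $638.50

COGS = $927.50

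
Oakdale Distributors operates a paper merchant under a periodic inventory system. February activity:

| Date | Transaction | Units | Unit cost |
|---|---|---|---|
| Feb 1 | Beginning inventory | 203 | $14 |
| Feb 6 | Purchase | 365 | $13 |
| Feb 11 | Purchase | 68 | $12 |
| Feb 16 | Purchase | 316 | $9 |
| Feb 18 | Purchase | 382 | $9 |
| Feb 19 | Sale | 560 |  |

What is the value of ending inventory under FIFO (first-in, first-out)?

Feb 19, 560 sold [FIFO — oldest first]: 203 @ $14 + 357 @ $13 = $7,483
Ending inventory: 8 @ $13 + 68 @ $12 + 316 @ $9 + 382 @ $9 = $7,202
Check: goods available $14,685 = COGS $7,483 + ending $7,202

Ending inventory = $7,202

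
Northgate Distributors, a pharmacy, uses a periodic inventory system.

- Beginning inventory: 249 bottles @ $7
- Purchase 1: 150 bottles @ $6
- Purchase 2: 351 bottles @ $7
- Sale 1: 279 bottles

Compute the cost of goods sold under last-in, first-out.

Sale 1 (279) [LIFO — newest first]: 279 @ $7 = $1,953
Ending inventory: 249 @ $7 + 150 @ $6 + 72 @ $7 = $3,147
Check: goods available $5,100 = COGS $1,953 + ending $3,147

COGS = $1,953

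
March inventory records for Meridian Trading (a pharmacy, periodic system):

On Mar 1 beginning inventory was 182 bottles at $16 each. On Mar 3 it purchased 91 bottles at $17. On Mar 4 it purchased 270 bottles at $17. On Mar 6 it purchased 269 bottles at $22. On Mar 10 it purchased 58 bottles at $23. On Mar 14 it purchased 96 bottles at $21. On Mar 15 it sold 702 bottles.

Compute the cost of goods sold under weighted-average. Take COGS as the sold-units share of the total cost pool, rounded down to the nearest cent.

COGS = $13,311.11

Mar 15, sell 702: 702/966 × $18,317.00 → $13,311.11
Ending inventory (cost pool remaining) = $5,005.89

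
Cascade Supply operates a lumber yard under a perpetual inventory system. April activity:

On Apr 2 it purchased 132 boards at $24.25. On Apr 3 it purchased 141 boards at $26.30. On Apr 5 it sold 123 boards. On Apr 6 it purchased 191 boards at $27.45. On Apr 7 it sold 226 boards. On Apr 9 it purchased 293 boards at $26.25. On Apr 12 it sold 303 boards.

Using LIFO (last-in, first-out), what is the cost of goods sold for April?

Apr 5, 123 sold [LIFO — newest first]: 123 @ $26.30 = $3,234.90
Apr 7, 226 sold [LIFO — newest first]: 191 @ $27.45 + 18 @ $26.30 + 17 @ $24.25 = $6,128.60
Apr 12, 303 sold [LIFO — newest first]: 293 @ $26.25 + 10 @ $24.25 = $7,933.75
Total COGS = $3,234.90 + $6,128.60 + $7,933.75 = $17,297.25
Ending inventory: 105 @ $24.25 = $2,546.25
Check: goods available $19,843.50 = COGS $17,297.25 + ending $2,546.25

COGS = $17,297.25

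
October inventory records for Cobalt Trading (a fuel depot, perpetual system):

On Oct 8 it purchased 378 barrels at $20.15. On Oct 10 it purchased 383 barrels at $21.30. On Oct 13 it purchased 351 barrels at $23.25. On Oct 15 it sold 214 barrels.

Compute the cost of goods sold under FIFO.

Oct 15, 214 sold [FIFO — oldest first]: 214 @ $20.15 = $4,312.10
Ending inventory: 164 @ $20.15 + 383 @ $21.30 + 351 @ $23.25 = $19,623.25

COGS = $4,312.10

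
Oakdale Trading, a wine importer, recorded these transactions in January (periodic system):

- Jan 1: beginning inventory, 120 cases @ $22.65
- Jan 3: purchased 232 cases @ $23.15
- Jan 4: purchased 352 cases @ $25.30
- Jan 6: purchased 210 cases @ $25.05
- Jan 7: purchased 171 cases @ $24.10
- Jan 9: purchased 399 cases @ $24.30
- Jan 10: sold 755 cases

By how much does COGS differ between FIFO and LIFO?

$179.10

FIFO COGS: 120 @ $22.65 + 232 @ $23.15 + 352 @ $25.30 + 51 @ $25.05 = $18,271.95
LIFO COGS: 399 @ $24.30 + 171 @ $24.10 + 185 @ $25.05 = $18,451.05
Difference = |$18,271.95 − $18,451.05| = $179.10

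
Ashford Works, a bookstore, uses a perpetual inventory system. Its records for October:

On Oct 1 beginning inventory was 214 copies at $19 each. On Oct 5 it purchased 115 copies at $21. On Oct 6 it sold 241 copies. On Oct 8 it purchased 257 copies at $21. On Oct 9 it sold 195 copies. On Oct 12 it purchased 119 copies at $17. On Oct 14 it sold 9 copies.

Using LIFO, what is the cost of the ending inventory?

Oct 6, 241 sold [LIFO — newest first]: 115 @ $21 + 126 @ $19 = $4,809
Oct 9, 195 sold [LIFO — newest first]: 195 @ $21 = $4,095
Oct 14, 9 sold [LIFO — newest first]: 9 @ $17 = $153
Total COGS = $4,809 + $4,095 + $153 = $9,057
Ending inventory: 88 @ $19 + 62 @ $21 + 110 @ $17 = $4,844

Ending inventory = $4,844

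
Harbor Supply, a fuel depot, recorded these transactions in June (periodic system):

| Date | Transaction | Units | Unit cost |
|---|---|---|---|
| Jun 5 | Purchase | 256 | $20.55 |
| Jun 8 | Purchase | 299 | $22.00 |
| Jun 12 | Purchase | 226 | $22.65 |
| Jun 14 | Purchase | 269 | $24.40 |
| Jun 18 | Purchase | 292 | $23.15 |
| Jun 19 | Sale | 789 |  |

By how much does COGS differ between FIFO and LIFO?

FIFO COGS: 256 @ $20.55 + 299 @ $22.00 + 226 @ $22.65 + 8 @ $24.40 = $17,152.90
LIFO COGS: 292 @ $23.15 + 269 @ $24.40 + 226 @ $22.65 + 2 @ $22.00 = $18,486.30
Difference = |$17,152.90 − $18,486.30| = $1,333.40

$1,333.40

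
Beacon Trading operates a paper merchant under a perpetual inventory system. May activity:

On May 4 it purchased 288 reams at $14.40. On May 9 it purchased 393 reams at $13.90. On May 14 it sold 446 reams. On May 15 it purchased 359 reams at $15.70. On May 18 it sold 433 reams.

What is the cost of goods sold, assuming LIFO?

COGS = $12,927.80

May 14, 446 sold [LIFO — newest first]: 393 @ $13.90 + 53 @ $14.40 = $6,225.90
May 18, 433 sold [LIFO — newest first]: 359 @ $15.70 + 74 @ $14.40 = $6,701.90
Total COGS = $6,225.90 + $6,701.90 = $12,927.80
Ending inventory: 161 @ $14.40 = $2,318.40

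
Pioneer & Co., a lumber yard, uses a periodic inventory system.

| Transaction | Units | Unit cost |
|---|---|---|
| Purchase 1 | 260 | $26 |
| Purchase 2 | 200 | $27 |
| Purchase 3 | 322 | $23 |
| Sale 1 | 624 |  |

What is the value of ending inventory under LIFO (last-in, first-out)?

Ending inventory = $4,108

Sale 1 (624) [LIFO — newest first]: 322 @ $23 + 200 @ $27 + 102 @ $26 = $15,458
Ending inventory: 158 @ $26 = $4,108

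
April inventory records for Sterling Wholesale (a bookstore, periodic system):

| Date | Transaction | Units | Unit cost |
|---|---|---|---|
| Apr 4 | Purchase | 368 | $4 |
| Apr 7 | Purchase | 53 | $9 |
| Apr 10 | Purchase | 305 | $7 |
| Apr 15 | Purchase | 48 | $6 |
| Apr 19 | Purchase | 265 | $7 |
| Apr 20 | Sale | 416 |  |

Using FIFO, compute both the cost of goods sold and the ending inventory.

COGS = $1,904; ending inventory = $4,323

Apr 20, 416 sold [FIFO — oldest first]: 368 @ $4 + 48 @ $9 = $1,904
Ending inventory: 5 @ $9 + 305 @ $7 + 48 @ $6 + 265 @ $7 = $4,323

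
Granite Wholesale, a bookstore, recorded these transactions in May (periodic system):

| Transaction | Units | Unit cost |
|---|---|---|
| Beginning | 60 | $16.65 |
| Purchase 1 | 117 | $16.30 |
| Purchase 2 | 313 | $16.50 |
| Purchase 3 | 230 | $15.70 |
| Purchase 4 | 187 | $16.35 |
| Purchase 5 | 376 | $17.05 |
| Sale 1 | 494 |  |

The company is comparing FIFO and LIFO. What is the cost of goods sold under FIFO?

COGS = $8,133.40

FIFO COGS: 60 @ $16.65 + 117 @ $16.30 + 313 @ $16.50 + 4 @ $15.70 = $8,133.40
LIFO COGS: 376 @ $17.05 + 118 @ $16.35 = $8,340.10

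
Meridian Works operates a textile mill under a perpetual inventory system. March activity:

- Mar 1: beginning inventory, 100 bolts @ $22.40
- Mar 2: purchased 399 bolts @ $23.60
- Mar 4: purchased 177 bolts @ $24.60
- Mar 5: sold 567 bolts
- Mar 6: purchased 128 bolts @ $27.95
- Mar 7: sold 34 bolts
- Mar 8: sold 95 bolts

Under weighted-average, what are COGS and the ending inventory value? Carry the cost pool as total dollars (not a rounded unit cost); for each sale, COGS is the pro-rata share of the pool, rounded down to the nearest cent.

After Mar 1: 100 on hand, pool $2,240.00 (≈ $22.4000 each)
After Mar 2: 499 on hand, pool $11,656.40 (≈ $23.3595 each)
After Mar 4: 676 on hand, pool $16,010.60 (≈ $23.6843 each)
Mar 5, sell 567: 567/676 × $16,010.60 → $13,429.00
After Mar 6: 237 on hand, pool $6,159.20 (≈ $25.9882 each)
Mar 7, sell 34: 34/237 × $6,159.20 → $883.59
Mar 8, sell 95: 95/203 × $5,275.61 → $2,468.88
Total COGS = $13,429.00 + $883.59 + $2,468.88 = $16,781.47
Ending inventory (cost pool remaining) = $2,806.73

COGS = $16,781.47; ending inventory = $2,806.73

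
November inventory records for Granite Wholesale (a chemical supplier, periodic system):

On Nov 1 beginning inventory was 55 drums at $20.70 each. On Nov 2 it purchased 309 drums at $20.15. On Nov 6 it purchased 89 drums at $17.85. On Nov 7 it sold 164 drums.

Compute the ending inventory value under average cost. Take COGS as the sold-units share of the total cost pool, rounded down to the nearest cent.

Ending inventory = $5,712.06

Nov 7, sell 164: 164/453 × $8,953.50 → $3,241.44
Ending inventory (cost pool remaining) = $5,712.06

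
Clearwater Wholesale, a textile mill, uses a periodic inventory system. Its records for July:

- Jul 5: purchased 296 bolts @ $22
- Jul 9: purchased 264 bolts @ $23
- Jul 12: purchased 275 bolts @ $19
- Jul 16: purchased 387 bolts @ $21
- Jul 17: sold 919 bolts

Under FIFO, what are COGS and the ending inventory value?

COGS = $19,573; ending inventory = $6,363

Jul 17, 919 sold [FIFO — oldest first]: 296 @ $22 + 264 @ $23 + 275 @ $19 + 84 @ $21 = $19,573
Ending inventory: 303 @ $21 = $6,363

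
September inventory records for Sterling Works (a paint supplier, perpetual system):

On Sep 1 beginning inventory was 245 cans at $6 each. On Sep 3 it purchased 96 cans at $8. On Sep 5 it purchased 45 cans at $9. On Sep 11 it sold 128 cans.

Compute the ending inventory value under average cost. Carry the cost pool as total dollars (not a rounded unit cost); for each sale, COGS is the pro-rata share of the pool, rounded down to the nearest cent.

After Sep 1: 245 on hand, pool $1,470.00 (≈ $6.0000 each)
After Sep 3: 341 on hand, pool $2,238.00 (≈ $6.5630 each)
After Sep 5: 386 on hand, pool $2,643.00 (≈ $6.8472 each)
Sep 11, sell 128: 128/386 × $2,643.00 → $876.43
Ending inventory (cost pool remaining) = $1,766.57
Check: goods available $2,643.00 = COGS $876.43 + ending $1,766.57

Ending inventory = $1,766.57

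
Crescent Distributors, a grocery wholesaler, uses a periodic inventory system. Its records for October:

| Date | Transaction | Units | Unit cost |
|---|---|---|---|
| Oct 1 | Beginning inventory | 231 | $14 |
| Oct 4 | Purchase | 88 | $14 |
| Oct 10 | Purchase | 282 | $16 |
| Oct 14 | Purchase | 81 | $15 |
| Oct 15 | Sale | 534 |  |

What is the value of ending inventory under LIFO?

Ending inventory = $2,072

Oct 15, 534 sold [LIFO — newest first]: 81 @ $15 + 282 @ $16 + 88 @ $14 + 83 @ $14 = $8,121
Ending inventory: 148 @ $14 = $2,072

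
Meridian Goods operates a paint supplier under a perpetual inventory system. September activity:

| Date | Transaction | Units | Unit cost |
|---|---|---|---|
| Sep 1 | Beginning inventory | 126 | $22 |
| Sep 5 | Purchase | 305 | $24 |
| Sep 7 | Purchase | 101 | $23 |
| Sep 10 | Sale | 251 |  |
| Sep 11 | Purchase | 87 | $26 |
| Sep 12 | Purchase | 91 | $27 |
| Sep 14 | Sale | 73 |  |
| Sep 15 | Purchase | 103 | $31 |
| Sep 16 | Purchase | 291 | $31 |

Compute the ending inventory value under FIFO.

Sep 10, 251 sold [FIFO — oldest first]: 126 @ $22 + 125 @ $24 = $5,772
Sep 14, 73 sold [FIFO — oldest first]: 73 @ $24 = $1,752
Total COGS = $5,772 + $1,752 = $7,524
Ending inventory: 107 @ $24 + 101 @ $23 + 87 @ $26 + 91 @ $27 + 103 @ $31 + 291 @ $31 = $21,824
Check: goods available $29,348 = COGS $7,524 + ending $21,824

Ending inventory = $21,824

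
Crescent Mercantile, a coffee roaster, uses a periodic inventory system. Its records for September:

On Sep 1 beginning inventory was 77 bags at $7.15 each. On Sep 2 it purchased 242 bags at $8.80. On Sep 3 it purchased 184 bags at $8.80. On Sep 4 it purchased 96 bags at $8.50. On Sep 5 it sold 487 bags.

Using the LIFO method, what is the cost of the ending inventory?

Ending inventory = $858.55

Sep 5, 487 sold [LIFO — newest first]: 96 @ $8.50 + 184 @ $8.80 + 207 @ $8.80 = $4,256.80
Ending inventory: 77 @ $7.15 + 35 @ $8.80 = $858.55
Check: goods available $5,115.35 = COGS $4,256.80 + ending $858.55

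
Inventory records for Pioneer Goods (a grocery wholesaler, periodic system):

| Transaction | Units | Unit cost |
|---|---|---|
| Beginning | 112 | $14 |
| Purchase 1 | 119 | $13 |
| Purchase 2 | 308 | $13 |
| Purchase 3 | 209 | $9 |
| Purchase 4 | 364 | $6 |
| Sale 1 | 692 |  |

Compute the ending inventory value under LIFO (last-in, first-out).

Ending inventory = $5,572

Sale 1 (692) [LIFO — newest first]: 364 @ $6 + 209 @ $9 + 119 @ $13 = $5,612
Ending inventory: 112 @ $14 + 119 @ $13 + 189 @ $13 = $5,572
Check: goods available $11,184 = COGS $5,612 + ending $5,572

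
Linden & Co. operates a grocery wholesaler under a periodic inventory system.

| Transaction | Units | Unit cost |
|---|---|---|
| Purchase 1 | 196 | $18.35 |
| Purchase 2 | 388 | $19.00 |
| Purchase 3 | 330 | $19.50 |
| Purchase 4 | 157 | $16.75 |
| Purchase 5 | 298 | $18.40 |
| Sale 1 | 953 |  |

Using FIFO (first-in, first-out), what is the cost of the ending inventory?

Ending inventory = $7,459.70

Sale 1 (953) [FIFO — oldest first]: 196 @ $18.35 + 388 @ $19.00 + 330 @ $19.50 + 39 @ $16.75 = $18,056.85
Ending inventory: 118 @ $16.75 + 298 @ $18.40 = $7,459.70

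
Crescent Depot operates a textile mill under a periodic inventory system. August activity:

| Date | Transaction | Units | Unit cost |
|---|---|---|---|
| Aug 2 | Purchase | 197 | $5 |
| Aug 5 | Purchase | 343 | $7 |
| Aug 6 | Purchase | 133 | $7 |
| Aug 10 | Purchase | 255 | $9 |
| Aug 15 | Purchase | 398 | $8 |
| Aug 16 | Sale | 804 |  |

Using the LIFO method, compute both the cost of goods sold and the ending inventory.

Aug 16, 804 sold [LIFO — newest first]: 398 @ $8 + 255 @ $9 + 133 @ $7 + 18 @ $7 = $6,536
Ending inventory: 197 @ $5 + 325 @ $7 = $3,260

COGS = $6,536; ending inventory = $3,260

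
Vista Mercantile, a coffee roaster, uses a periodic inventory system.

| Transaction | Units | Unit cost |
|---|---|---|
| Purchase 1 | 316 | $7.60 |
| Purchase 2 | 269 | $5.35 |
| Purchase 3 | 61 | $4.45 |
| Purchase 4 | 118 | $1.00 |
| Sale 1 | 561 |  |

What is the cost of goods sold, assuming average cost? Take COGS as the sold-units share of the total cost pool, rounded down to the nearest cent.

COGS = $3,106.20

Sale 1, sell 561: 561/764 × $4,230.20 → $3,106.20
Ending inventory (cost pool remaining) = $1,124.00
Check: goods available $4,230.20 = COGS $3,106.20 + ending $1,124.00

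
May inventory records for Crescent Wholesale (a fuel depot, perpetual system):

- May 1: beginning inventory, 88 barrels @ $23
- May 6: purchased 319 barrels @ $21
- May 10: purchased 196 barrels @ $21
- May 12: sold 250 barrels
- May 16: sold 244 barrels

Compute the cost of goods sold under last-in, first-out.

COGS = $10,374

May 12, 250 sold [LIFO — newest first]: 196 @ $21 + 54 @ $21 = $5,250
May 16, 244 sold [LIFO — newest first]: 244 @ $21 = $5,124
Total COGS = $5,250 + $5,124 = $10,374
Ending inventory: 88 @ $23 + 21 @ $21 = $2,465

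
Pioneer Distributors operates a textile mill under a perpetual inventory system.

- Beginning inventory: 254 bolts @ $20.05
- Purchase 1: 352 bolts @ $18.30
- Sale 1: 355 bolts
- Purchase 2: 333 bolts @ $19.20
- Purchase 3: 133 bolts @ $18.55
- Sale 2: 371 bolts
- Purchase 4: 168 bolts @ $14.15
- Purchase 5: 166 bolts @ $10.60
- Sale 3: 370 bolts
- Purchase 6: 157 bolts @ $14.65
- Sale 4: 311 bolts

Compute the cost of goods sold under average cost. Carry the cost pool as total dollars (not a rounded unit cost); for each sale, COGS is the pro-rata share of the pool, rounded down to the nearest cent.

After Beginning: 254 on hand, pool $5,092.70 (≈ $20.0500 each)
After Purchase 1: 606 on hand, pool $11,534.30 (≈ $19.0335 each)
Sale 1, sell 355: 355/606 × $11,534.30 → $6,756.89
After Purchase 2: 584 on hand, pool $11,171.01 (≈ $19.1284 each)
After Purchase 3: 717 on hand, pool $13,638.16 (≈ $19.0211 each)
Sale 2, sell 371: 371/717 × $13,638.16 → $7,056.84
After Purchase 4: 514 on hand, pool $8,958.52 (≈ $17.4290 each)
After Purchase 5: 680 on hand, pool $10,718.12 (≈ $15.7619 each)
Sale 3, sell 370: 370/680 × $10,718.12 → $5,831.91
After Purchase 6: 467 on hand, pool $7,186.26 (≈ $15.3881 each)
Sale 4, sell 311: 311/467 × $7,186.26 → $4,785.71
Total COGS = $6,756.89 + $7,056.84 + $5,831.91 + $4,785.71 = $24,431.35
Ending inventory (cost pool remaining) = $2,400.55

COGS = $24,431.35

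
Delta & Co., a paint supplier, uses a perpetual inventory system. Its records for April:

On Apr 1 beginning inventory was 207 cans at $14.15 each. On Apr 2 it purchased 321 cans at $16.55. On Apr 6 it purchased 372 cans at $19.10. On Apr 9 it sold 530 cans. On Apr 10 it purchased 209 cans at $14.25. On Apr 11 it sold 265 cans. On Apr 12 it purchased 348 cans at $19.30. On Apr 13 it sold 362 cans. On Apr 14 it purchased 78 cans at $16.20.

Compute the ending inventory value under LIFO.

Ending inventory = $5,731.80

Apr 9, 530 sold [LIFO — newest first]: 372 @ $19.10 + 158 @ $16.55 = $9,720.10
Apr 11, 265 sold [LIFO — newest first]: 209 @ $14.25 + 56 @ $16.55 = $3,905.05
Apr 13, 362 sold [LIFO — newest first]: 348 @ $19.30 + 14 @ $16.55 = $6,948.10
Total COGS = $9,720.10 + $3,905.05 + $6,948.10 = $20,573.25
Ending inventory: 207 @ $14.15 + 93 @ $16.55 + 78 @ $16.20 = $5,731.80
Check: goods available $26,305.05 = COGS $20,573.25 + ending $5,731.80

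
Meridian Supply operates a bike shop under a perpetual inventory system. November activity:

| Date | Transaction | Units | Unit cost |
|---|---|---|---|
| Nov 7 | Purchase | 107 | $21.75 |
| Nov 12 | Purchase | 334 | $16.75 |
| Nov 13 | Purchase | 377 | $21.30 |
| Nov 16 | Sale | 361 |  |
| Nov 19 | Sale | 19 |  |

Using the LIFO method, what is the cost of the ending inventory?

Ending inventory = $7,871.50

Nov 16, 361 sold [LIFO — newest first]: 361 @ $21.30 = $7,689.30
Nov 19, 19 sold [LIFO — newest first]: 16 @ $21.30 + 3 @ $16.75 = $391.05
Total COGS = $7,689.30 + $391.05 = $8,080.35
Ending inventory: 107 @ $21.75 + 331 @ $16.75 = $7,871.50
Check: goods available $15,951.85 = COGS $8,080.35 + ending $7,871.50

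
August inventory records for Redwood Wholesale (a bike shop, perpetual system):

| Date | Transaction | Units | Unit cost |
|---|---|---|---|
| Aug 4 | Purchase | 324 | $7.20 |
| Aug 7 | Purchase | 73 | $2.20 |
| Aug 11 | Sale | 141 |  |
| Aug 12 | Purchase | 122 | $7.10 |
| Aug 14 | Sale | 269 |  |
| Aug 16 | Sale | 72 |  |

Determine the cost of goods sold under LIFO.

Aug 11, 141 sold [LIFO — newest first]: 73 @ $2.20 + 68 @ $7.20 = $650.20
Aug 14, 269 sold [LIFO — newest first]: 122 @ $7.10 + 147 @ $7.20 = $1,924.60
Aug 16, 72 sold [LIFO — newest first]: 72 @ $7.20 = $518.40
Total COGS = $650.20 + $1,924.60 + $518.40 = $3,093.20
Ending inventory: 37 @ $7.20 = $266.40
Check: goods available $3,359.60 = COGS $3,093.20 + ending $266.40

COGS = $3,093.20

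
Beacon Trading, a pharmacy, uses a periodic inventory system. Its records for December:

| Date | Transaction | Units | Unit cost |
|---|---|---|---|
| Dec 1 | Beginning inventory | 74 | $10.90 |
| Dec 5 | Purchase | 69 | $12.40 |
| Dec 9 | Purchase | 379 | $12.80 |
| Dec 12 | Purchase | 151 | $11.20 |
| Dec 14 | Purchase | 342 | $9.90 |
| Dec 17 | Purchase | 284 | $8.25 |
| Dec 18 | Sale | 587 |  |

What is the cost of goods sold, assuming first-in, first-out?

Dec 18, 587 sold [FIFO — oldest first]: 74 @ $10.90 + 69 @ $12.40 + 379 @ $12.80 + 65 @ $11.20 = $7,241.40
Ending inventory: 86 @ $11.20 + 342 @ $9.90 + 284 @ $8.25 = $6,692.00
Check: goods available $13,933.40 = COGS $7,241.40 + ending $6,692.00

COGS = $7,241.40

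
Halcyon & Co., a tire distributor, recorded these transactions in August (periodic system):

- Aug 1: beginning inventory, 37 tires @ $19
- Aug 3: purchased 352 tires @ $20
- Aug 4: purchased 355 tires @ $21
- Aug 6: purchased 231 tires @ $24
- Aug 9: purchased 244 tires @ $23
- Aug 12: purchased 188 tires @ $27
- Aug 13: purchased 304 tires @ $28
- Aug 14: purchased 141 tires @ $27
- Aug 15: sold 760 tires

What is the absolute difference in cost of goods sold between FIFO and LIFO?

$4,734

FIFO COGS: 37 @ $19 + 352 @ $20 + 355 @ $21 + 16 @ $24 = $15,582
LIFO COGS: 141 @ $27 + 304 @ $28 + 188 @ $27 + 127 @ $23 = $20,316
Difference = |$15,582 − $20,316| = $4,734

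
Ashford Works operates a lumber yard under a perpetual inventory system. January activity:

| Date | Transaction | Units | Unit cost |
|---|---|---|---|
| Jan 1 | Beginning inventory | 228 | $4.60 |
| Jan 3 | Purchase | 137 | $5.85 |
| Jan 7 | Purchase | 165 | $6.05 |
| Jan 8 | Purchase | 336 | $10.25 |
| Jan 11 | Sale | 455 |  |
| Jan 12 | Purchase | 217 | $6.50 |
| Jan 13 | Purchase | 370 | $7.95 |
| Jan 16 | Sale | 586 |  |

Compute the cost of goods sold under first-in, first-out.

Jan 11, 455 sold [FIFO — oldest first]: 228 @ $4.60 + 137 @ $5.85 + 90 @ $6.05 = $2,394.75
Jan 16, 586 sold [FIFO — oldest first]: 75 @ $6.05 + 336 @ $10.25 + 175 @ $6.50 = $5,035.25
Total COGS = $2,394.75 + $5,035.25 = $7,430.00
Ending inventory: 42 @ $6.50 + 370 @ $7.95 = $3,214.50

COGS = $7,430.00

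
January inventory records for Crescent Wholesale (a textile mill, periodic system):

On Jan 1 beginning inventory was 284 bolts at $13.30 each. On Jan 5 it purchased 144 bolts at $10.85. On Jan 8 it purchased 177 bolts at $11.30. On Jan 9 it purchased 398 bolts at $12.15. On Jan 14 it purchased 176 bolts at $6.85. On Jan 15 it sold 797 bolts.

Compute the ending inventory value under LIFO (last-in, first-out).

Ending inventory = $4,840.50

Jan 15, 797 sold [LIFO — newest first]: 176 @ $6.85 + 398 @ $12.15 + 177 @ $11.30 + 46 @ $10.85 = $8,540.50
Ending inventory: 284 @ $13.30 + 98 @ $10.85 = $4,840.50
Check: goods available $13,381.00 = COGS $8,540.50 + ending $4,840.50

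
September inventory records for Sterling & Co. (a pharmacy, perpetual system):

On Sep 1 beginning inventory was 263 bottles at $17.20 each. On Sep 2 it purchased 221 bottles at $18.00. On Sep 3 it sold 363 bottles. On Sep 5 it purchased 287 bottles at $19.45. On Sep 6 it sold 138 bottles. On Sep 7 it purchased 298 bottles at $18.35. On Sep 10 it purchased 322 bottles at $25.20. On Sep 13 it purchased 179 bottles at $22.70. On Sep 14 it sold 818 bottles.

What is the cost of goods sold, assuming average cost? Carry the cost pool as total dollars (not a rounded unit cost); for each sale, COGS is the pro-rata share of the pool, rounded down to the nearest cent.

After Sep 1: 263 on hand, pool $4,523.60 (≈ $17.2000 each)
After Sep 2: 484 on hand, pool $8,501.60 (≈ $17.5653 each)
Sep 3, sell 363: 363/484 × $8,501.60 → $6,376.20
After Sep 5: 408 on hand, pool $7,707.55 (≈ $18.8911 each)
Sep 6, sell 138: 138/408 × $7,707.55 → $2,606.96
After Sep 7: 568 on hand, pool $10,568.89 (≈ $18.6072 each)
After Sep 10: 890 on hand, pool $18,683.29 (≈ $20.9925 each)
After Sep 13: 1069 on hand, pool $22,746.59 (≈ $21.2784 each)
Sep 14, sell 818: 818/1069 × $22,746.59 → $17,405.71
Total COGS = $6,376.20 + $2,606.96 + $17,405.71 = $26,388.87
Ending inventory (cost pool remaining) = $5,340.88
Check: goods available $31,729.75 = COGS $26,388.87 + ending $5,340.88

COGS = $26,388.87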